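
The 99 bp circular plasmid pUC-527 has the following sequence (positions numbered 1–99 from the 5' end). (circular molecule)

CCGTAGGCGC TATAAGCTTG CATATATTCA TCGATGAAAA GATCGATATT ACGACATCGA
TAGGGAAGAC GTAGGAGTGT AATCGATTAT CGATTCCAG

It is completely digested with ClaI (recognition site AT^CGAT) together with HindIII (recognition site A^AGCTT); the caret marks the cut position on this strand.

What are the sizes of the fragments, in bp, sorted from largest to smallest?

26, 23, 17, 14, 12, 7 bp

ClaI sites (ATCGAT) start at positions 30, 42, 56, 82, 89.
ClaI cuts after base 2 of each site, so after positions 31, 43, 57, 83, 90.
The HindIII site (AAGCTT) starts at position 14.
HindIII cuts after the first base of each site, so after position 14.
Combined cut positions: 14, 31, 43, 57, 83, 90.
Circular molecule, 6 cuts → 6 fragments:
  15–31 → 17 bp
  32–43 → 12 bp
  44–57 → 14 bp
  58–83 → 26 bp
  84–90 → 7 bp
  91–99 then 1–14 → 9 + 14 = 23 bp
Sorted largest to smallest: 26, 23, 17, 14, 12, 7 bp.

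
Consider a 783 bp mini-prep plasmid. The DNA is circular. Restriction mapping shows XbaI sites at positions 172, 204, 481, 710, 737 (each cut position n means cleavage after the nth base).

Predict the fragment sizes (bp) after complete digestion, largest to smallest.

Circular molecule, 5 cuts → 5 fragments:
  204 − 172 = 32 bp
  481 − 204 = 277 bp
  710 − 481 = 229 bp
  737 − 710 = 27 bp
  wrap: 783 − 737 + 172 = 218 bp
Sorted largest to smallest: 277, 229, 218, 32, 27 bp.

277, 229, 218, 32, 27 bp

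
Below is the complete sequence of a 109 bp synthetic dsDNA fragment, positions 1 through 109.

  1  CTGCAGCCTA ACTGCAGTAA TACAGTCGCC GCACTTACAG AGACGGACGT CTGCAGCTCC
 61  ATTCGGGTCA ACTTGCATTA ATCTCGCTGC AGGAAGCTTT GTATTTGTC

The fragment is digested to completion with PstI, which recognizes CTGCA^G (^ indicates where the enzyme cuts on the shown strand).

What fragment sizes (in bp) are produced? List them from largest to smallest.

39, 36, 18, 11, 5 bp

PstI sites (CTGCAG) start at positions 1, 12, 51, 87.
PstI cuts after base 5 of each site (before the last base), so after positions 5, 16, 55, 91.
Linear molecule, 4 cuts → 5 fragments:
  1–5 → 5 bp
  6–16 → 11 bp
  17–55 → 39 bp
  56–91 → 36 bp
  92–109 → 18 bp
Sorted largest to smallest: 39, 36, 18, 11, 5 bp.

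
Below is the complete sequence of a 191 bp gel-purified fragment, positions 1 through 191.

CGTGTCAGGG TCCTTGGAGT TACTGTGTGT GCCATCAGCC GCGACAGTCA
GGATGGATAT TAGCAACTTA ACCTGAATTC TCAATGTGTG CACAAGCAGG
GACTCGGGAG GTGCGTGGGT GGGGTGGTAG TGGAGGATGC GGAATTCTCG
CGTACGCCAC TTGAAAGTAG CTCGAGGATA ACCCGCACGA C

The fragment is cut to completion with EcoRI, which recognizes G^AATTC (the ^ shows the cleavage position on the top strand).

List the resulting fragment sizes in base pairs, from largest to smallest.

75, 67, 49 bp

EcoRI sites (GAATTC) start at positions 75, 142.
EcoRI cuts after the first base of each site, so after positions 75, 142.
Linear molecule, 2 cuts → 3 fragments:
  1–75 → 75 bp
  76–142 → 67 bp
  143–191 → 49 bp
Sorted largest to smallest: 75, 67, 49 bp.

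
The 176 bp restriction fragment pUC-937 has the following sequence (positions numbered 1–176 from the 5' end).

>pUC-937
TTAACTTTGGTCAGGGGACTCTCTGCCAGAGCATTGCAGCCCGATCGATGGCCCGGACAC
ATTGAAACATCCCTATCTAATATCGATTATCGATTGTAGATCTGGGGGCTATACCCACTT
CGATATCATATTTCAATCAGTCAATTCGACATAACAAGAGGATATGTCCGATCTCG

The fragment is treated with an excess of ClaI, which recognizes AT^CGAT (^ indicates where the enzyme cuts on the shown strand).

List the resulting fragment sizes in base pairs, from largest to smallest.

ClaI sites (ATCGAT) start at positions 44, 82, 89.
ClaI cuts after base 2 of each site, so after positions 45, 83, 90.
Linear molecule, 3 cuts → 4 fragments:
  1–45 → 45 bp
  46–83 → 38 bp
  84–90 → 7 bp
  91–176 → 86 bp
Sorted largest to smallest: 86, 45, 38, 7 bp.

86, 45, 38, 7 bp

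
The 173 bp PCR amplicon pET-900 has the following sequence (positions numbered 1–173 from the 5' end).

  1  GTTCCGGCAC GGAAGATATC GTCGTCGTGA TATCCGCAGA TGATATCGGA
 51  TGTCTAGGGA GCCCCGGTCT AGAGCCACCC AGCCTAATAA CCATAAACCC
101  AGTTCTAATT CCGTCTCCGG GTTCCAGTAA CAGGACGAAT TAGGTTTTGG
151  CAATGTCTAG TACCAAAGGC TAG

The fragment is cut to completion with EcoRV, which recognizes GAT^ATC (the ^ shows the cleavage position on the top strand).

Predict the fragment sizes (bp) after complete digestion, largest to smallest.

EcoRV sites (GATATC) start at positions 15, 29, 42.
EcoRV cuts after base 3 of each site, so after positions 17, 31, 44.
Linear molecule, 3 cuts → 4 fragments:
  1–17 → 17 bp
  18–31 → 14 bp
  32–44 → 13 bp
  45–173 → 129 bp
Sorted largest to smallest: 129, 17, 14, 13 bp.

129, 17, 14, 13 bp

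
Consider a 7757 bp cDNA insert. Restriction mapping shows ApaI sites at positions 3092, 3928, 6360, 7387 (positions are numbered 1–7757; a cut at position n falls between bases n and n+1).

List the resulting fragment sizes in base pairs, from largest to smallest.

3092, 2432, 1027, 836, 370 bp

Linear molecule, 4 cuts → 5 fragments:
  3092 − 0 = 3092 bp
  3928 − 3092 = 836 bp
  6360 − 3928 = 2432 bp
  7387 − 6360 = 1027 bp
  7757 − 7387 = 370 bp
Sorted largest to smallest: 3092, 2432, 1027, 836, 370 bp.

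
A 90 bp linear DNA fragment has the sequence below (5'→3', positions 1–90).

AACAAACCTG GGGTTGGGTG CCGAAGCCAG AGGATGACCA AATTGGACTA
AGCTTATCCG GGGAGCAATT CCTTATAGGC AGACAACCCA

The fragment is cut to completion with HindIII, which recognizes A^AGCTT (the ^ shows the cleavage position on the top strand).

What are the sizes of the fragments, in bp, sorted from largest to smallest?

The HindIII site (AAGCTT) starts at position 50.
HindIII cuts after the first base of each site, so after position 50.
Linear molecule, 1 cut → 2 fragments:
  1–50 → 50 bp
  51–90 → 40 bp
Sorted largest to smallest: 50, 40 bp.

50, 40 bp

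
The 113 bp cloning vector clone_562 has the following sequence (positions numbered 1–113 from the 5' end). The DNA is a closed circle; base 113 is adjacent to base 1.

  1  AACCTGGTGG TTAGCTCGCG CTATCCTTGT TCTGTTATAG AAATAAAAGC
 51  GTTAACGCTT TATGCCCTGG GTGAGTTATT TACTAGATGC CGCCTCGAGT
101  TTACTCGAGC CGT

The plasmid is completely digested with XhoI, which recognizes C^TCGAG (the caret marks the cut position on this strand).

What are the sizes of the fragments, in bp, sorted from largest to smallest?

103, 10 bp

XhoI sites (CTCGAG) start at positions 94, 104.
XhoI cuts after the first base of each site, so after positions 94, 104.
Circular molecule, 2 cuts → 2 fragments:
  95–104 → 10 bp
  105–113 then 1–94 → 9 + 94 = 103 bp
Sorted largest to smallest: 103, 10 bp.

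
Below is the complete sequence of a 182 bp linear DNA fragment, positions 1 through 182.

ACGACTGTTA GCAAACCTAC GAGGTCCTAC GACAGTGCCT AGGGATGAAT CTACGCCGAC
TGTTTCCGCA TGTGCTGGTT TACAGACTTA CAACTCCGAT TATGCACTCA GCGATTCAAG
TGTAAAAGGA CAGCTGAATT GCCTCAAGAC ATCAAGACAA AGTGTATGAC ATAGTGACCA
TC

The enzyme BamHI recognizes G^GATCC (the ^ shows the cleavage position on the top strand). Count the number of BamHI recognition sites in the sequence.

No occurrence of GGATCC is present in the sequence.
BamHI does not cut: 0 sites.

0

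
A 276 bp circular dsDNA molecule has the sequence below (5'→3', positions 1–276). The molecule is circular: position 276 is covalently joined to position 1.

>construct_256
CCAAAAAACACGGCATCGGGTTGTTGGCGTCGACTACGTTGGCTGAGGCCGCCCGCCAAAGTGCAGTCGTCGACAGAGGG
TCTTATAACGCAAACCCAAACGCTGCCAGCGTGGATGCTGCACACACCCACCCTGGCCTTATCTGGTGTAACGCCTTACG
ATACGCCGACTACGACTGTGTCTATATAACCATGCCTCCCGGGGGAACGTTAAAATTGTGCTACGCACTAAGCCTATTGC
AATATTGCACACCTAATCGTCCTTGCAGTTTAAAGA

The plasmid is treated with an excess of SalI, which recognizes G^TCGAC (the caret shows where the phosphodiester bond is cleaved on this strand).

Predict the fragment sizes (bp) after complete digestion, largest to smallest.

SalI sites (GTCGAC) start at positions 29, 69.
SalI cuts after the first base of each site, so after positions 29, 69.
Circular molecule, 2 cuts → 2 fragments:
  30–69 → 40 bp
  70–276 then 1–29 → 207 + 29 = 236 bp
Sorted largest to smallest: 236, 40 bp.

236, 40 bp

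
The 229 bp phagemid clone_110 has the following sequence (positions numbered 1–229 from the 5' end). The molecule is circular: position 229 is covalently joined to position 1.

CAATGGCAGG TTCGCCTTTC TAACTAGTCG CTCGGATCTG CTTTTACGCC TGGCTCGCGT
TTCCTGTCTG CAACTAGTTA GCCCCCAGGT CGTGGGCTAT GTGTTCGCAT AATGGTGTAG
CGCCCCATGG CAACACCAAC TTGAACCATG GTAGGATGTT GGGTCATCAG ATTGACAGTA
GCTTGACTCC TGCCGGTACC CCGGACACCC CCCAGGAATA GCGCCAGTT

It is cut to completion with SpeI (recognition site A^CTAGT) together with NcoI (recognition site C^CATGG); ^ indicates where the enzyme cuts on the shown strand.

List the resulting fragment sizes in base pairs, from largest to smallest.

SpeI sites (ACTAGT) start at positions 23, 73.
SpeI cuts after the first base of each site, so after positions 23, 73.
NcoI sites (CCATGG) start at positions 125, 146.
NcoI cuts after the first base of each site, so after positions 125, 146.
Combined cut positions: 23, 73, 125, 146.
Circular molecule, 4 cuts → 4 fragments:
  24–73 → 50 bp
  74–125 → 52 bp
  126–146 → 21 bp
  147–229 then 1–23 → 83 + 23 = 106 bp
Sorted largest to smallest: 106, 52, 50, 21 bp.

106, 52, 50, 21 bp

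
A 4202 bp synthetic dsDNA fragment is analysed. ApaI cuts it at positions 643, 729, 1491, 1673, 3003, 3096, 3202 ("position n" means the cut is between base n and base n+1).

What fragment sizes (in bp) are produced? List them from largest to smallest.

1330, 1000, 762, 643, 182, 106, 93, 86 bp

Linear molecule, 7 cuts → 8 fragments:
  643 − 0 = 643 bp
  729 − 643 = 86 bp
  1491 − 729 = 762 bp
  1673 − 1491 = 182 bp
  3003 − 1673 = 1330 bp
  3096 − 3003 = 93 bp
  3202 − 3096 = 106 bp
  4202 − 3202 = 1000 bp
Sorted largest to smallest: 1330, 1000, 762, 643, 182, 106, 93, 86 bp.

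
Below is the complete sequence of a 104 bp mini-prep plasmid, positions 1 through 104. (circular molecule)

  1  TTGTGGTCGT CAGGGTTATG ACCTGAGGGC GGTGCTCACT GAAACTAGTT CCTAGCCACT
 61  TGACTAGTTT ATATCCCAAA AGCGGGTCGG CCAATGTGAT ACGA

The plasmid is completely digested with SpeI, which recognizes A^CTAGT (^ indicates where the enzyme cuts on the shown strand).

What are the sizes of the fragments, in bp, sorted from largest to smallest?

SpeI sites (ACTAGT) start at positions 44, 63.
SpeI cuts after the first base of each site, so after positions 44, 63.
Circular molecule, 2 cuts → 2 fragments:
  45–63 → 19 bp
  64–104 then 1–44 → 41 + 44 = 85 bp
Sorted largest to smallest: 85, 19 bp.

85, 19 bp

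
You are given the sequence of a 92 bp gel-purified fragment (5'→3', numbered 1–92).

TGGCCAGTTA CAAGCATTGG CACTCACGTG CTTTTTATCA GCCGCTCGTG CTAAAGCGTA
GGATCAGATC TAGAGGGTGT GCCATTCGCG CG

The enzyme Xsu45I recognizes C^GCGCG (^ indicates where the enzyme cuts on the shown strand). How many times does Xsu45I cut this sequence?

CGCGCG occurs starting at position 87.
Xsu45I cuts at 1 site.

1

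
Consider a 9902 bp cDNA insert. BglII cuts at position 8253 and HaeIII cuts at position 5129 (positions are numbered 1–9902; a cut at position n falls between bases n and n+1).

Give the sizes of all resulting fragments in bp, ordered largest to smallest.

5129, 3124, 1649 bp

Combined cut positions (sorted): 5129, 8253.
Linear molecule, 2 cuts → 3 fragments:
  5129 − 0 = 5129 bp
  8253 − 5129 = 3124 bp
  9902 − 8253 = 1649 bp
Sorted largest to smallest: 5129, 3124, 1649 bp.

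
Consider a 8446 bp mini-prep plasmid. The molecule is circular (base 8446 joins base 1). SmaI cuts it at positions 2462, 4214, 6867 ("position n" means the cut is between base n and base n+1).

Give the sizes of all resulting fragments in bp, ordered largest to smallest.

4041, 2653, 1752 bp

Circular molecule, 3 cuts → 3 fragments:
  4214 − 2462 = 1752 bp
  6867 − 4214 = 2653 bp
  wrap: 8446 − 6867 + 2462 = 4041 bp
Sorted largest to smallest: 4041, 2653, 1752 bp.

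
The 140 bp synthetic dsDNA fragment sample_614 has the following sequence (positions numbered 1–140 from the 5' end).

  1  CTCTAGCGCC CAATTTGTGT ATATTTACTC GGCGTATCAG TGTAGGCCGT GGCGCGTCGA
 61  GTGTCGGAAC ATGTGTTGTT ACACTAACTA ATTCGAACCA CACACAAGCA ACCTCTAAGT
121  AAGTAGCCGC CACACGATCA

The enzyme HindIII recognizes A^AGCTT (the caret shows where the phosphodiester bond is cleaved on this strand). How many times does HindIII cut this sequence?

0

No occurrence of AAGCTT is present in the sequence.
HindIII does not cut: 0 sites.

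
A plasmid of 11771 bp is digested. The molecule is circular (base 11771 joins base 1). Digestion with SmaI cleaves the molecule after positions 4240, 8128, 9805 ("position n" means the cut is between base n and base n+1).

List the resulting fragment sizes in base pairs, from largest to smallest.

6206, 3888, 1677 bp

Circular molecule, 3 cuts → 3 fragments:
  8128 − 4240 = 3888 bp
  9805 − 8128 = 1677 bp
  wrap: 11771 − 9805 + 4240 = 6206 bp
Sorted largest to smallest: 6206, 3888, 1677 bp.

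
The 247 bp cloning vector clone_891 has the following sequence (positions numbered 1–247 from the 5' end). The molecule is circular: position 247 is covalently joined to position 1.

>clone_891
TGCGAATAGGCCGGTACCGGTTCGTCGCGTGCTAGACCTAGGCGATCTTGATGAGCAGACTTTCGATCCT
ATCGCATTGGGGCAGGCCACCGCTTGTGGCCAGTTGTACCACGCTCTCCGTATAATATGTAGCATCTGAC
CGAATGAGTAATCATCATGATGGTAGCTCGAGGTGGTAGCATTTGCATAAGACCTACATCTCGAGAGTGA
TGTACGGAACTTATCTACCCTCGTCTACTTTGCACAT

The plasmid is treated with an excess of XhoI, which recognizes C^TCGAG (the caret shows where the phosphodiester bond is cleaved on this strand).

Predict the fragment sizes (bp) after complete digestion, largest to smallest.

214, 33 bp

XhoI sites (CTCGAG) start at positions 167, 200.
XhoI cuts after the first base of each site, so after positions 167, 200.
Circular molecule, 2 cuts → 2 fragments:
  168–200 → 33 bp
  201–247 then 1–167 → 47 + 167 = 214 bp
Sorted largest to smallest: 214, 33 bp.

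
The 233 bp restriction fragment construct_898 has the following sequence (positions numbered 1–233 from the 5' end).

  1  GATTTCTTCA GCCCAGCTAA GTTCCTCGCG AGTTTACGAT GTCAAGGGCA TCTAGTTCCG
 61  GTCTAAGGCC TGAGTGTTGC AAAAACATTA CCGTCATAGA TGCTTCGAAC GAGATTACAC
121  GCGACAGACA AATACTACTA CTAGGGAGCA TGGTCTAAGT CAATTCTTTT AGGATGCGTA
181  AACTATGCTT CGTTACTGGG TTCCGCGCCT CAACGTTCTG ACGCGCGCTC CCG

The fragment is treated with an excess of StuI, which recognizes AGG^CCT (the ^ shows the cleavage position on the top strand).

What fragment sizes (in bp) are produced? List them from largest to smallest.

165, 68 bp

The StuI site (AGGCCT) starts at position 66.
StuI cuts after base 3 of each site, so after position 68.
Linear molecule, 1 cut → 2 fragments:
  1–68 → 68 bp
  69–233 → 165 bp
Sorted largest to smallest: 165, 68 bp.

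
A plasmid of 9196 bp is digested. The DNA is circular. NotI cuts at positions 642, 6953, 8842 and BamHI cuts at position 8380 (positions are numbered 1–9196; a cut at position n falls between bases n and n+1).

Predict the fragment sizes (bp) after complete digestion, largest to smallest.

Combined cut positions (sorted): 642, 6953, 8380, 8842.
Circular molecule, 4 cuts → 4 fragments:
  6953 − 642 = 6311 bp
  8380 − 6953 = 1427 bp
  8842 − 8380 = 462 bp
  wrap: 9196 − 8842 + 642 = 996 bp
Sorted largest to smallest: 6311, 1427, 996, 462 bp.

6311, 1427, 996, 462 bp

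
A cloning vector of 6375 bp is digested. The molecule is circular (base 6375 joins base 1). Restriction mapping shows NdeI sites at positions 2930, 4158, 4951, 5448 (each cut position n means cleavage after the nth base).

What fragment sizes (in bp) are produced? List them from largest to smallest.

3857, 1228, 793, 497 bp

Circular molecule, 4 cuts → 4 fragments:
  4158 − 2930 = 1228 bp
  4951 − 4158 = 793 bp
  5448 − 4951 = 497 bp
  wrap: 6375 − 5448 + 2930 = 3857 bp
Sorted largest to smallest: 3857, 1228, 793, 497 bp.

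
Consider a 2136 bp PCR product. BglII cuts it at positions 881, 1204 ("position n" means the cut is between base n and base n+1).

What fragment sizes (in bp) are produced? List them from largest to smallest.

932, 881, 323 bp

Linear molecule, 2 cuts → 3 fragments:
  881 − 0 = 881 bp
  1204 − 881 = 323 bp
  2136 − 1204 = 932 bp
Sorted largest to smallest: 932, 881, 323 bp.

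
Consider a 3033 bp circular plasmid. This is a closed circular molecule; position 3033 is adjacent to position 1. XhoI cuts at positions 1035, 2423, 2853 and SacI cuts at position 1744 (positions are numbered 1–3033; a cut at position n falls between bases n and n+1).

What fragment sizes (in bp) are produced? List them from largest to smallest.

1215, 709, 679, 430 bp

Combined cut positions (sorted): 1035, 1744, 2423, 2853.
Circular molecule, 4 cuts → 4 fragments:
  1744 − 1035 = 709 bp
  2423 − 1744 = 679 bp
  2853 − 2423 = 430 bp
  wrap: 3033 − 2853 + 1035 = 1215 bp
Sorted largest to smallest: 1215, 709, 679, 430 bp.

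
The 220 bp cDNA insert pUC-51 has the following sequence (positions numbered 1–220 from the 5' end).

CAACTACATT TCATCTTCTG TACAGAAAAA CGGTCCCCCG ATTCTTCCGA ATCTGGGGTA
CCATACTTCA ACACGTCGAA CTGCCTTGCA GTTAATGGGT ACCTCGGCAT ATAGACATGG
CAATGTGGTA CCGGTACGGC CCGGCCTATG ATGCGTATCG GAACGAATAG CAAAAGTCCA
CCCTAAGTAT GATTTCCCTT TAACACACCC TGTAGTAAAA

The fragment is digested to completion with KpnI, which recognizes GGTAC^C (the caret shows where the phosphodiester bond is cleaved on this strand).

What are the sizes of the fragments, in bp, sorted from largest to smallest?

KpnI sites (GGTACC) start at positions 57, 98, 127.
KpnI cuts after base 5 of each site (before the last base), so after positions 61, 102, 131.
Linear molecule, 3 cuts → 4 fragments:
  1–61 → 61 bp
  62–102 → 41 bp
  103–131 → 29 bp
  132–220 → 89 bp
Sorted largest to smallest: 89, 61, 41, 29 bp.

89, 61, 41, 29 bp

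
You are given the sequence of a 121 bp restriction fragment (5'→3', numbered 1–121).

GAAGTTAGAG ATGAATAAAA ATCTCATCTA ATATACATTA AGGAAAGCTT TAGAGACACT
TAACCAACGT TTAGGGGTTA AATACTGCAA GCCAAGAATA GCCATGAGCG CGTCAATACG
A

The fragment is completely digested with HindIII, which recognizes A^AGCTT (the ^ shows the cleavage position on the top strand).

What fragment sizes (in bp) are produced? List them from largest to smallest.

76, 45 bp

The HindIII site (AAGCTT) starts at position 45.
HindIII cuts after the first base of each site, so after position 45.
Linear molecule, 1 cut → 2 fragments:
  1–45 → 45 bp
  46–121 → 76 bp
Sorted largest to smallest: 76, 45 bp.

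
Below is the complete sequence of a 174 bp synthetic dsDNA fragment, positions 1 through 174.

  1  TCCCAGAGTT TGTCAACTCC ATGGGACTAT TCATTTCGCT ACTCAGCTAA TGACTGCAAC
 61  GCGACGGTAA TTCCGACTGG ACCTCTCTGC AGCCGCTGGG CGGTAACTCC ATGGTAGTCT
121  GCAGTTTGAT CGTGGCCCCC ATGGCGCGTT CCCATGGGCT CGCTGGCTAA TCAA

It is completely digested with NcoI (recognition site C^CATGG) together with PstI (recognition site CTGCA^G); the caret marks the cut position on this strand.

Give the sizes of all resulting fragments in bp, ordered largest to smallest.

72, 22, 19, 18, 16, 14, 13 bp

NcoI sites (CCATGG) start at positions 19, 109, 139, 152.
NcoI cuts after the first base of each site, so after positions 19, 109, 139, 152.
PstI sites (CTGCAG) start at positions 87, 119.
PstI cuts after base 5 of each site (before the last base), so after positions 91, 123.
Combined cut positions: 19, 91, 109, 123, 139, 152.
Linear molecule, 6 cuts → 7 fragments:
  1–19 → 19 bp
  20–91 → 72 bp
  92–109 → 18 bp
  110–123 → 14 bp
  124–139 → 16 bp
  140–152 → 13 bp
  153–174 → 22 bp
Sorted largest to smallest: 72, 22, 19, 18, 16, 14, 13 bp.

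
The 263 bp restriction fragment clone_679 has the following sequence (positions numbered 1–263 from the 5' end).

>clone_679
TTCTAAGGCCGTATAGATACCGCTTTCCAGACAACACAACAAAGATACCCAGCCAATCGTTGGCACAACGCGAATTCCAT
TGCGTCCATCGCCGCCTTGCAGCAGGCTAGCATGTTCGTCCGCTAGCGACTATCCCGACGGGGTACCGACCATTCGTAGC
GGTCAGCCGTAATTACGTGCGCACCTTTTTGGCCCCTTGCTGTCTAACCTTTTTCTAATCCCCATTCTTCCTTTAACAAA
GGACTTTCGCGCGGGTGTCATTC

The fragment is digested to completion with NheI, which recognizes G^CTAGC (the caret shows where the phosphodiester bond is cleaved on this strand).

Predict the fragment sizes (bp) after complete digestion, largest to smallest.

141, 106, 16 bp

NheI sites (GCTAGC) start at positions 106, 122.
NheI cuts after the first base of each site, so after positions 106, 122.
Linear molecule, 2 cuts → 3 fragments:
  1–106 → 106 bp
  107–122 → 16 bp
  123–263 → 141 bp
Sorted largest to smallest: 141, 106, 16 bp.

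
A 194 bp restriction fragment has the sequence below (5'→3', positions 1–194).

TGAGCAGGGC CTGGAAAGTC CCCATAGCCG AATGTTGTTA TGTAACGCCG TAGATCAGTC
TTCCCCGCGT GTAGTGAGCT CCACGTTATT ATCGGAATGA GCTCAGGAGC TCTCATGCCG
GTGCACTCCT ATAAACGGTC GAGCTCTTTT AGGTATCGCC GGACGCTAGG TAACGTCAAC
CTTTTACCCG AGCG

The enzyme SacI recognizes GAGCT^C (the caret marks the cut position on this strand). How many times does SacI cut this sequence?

GAGCTC occurs starting at positions 76, 99, 107, 141.
SacI cuts at 4 sites.

4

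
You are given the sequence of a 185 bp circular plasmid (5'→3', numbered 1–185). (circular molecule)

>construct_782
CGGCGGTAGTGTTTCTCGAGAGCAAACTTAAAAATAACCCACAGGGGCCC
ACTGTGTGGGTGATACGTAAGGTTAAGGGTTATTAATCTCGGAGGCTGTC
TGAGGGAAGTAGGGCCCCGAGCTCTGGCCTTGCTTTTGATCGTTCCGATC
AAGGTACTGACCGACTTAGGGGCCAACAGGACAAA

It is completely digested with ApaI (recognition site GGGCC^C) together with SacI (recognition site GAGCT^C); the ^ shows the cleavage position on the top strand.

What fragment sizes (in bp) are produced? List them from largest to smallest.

111, 67, 7 bp

ApaI sites (GGGCCC) start at positions 45, 112.
ApaI cuts after base 5 of each site (before the last base), so after positions 49, 116.
The SacI site (GAGCTC) starts at position 119.
SacI cuts after base 5 of each site (before the last base), so after position 123.
Combined cut positions: 49, 116, 123.
Circular molecule, 3 cuts → 3 fragments:
  50–116 → 67 bp
  117–123 → 7 bp
  124–185 then 1–49 → 62 + 49 = 111 bp
Sorted largest to smallest: 111, 67, 7 bp.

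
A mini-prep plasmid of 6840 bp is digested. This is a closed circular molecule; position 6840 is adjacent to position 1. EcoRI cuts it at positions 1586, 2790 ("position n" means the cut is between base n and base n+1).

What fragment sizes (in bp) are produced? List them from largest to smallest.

5636, 1204 bp

Circular molecule, 2 cuts → 2 fragments:
  2790 − 1586 = 1204 bp
  wrap: 6840 − 2790 + 1586 = 5636 bp
Sorted largest to smallest: 5636, 1204 bp.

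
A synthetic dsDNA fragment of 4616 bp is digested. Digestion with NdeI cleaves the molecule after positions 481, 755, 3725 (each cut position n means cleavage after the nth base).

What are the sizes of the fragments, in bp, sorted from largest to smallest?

Linear molecule, 3 cuts → 4 fragments:
  481 − 0 = 481 bp
  755 − 481 = 274 bp
  3725 − 755 = 2970 bp
  4616 − 3725 = 891 bp
Sorted largest to smallest: 2970, 891, 481, 274 bp.

2970, 891, 481, 274 bp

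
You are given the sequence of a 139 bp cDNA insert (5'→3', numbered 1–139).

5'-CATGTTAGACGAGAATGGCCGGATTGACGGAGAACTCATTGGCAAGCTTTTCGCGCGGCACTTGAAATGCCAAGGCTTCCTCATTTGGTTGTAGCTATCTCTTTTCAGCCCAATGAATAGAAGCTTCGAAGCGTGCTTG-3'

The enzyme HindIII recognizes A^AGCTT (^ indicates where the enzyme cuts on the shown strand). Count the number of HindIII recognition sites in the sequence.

2

AAGCTT occurs starting at positions 44, 121.
HindIII cuts at 2 sites.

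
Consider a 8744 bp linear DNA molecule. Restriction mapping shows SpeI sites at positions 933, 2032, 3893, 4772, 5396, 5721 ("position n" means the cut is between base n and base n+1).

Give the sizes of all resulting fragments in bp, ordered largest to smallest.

3023, 1861, 1099, 933, 879, 624, 325 bp

Linear molecule, 6 cuts → 7 fragments:
  933 − 0 = 933 bp
  2032 − 933 = 1099 bp
  3893 − 2032 = 1861 bp
  4772 − 3893 = 879 bp
  5396 − 4772 = 624 bp
  5721 − 5396 = 325 bp
  8744 − 5721 = 3023 bp
Sorted largest to smallest: 3023, 1861, 1099, 933, 879, 624, 325 bp.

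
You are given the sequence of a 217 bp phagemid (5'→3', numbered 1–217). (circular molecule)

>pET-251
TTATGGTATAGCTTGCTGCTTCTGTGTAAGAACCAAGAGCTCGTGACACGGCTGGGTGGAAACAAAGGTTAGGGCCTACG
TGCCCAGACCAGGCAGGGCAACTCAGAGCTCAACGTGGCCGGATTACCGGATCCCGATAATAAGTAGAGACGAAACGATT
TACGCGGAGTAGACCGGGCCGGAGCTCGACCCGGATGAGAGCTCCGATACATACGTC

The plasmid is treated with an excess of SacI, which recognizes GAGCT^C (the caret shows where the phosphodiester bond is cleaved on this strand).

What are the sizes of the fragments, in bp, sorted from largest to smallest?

76, 69, 55, 17 bp

SacI sites (GAGCTC) start at positions 37, 106, 182, 199.
SacI cuts after base 5 of each site (before the last base), so after positions 41, 110, 186, 203.
Circular molecule, 4 cuts → 4 fragments:
  42–110 → 69 bp
  111–186 → 76 bp
  187–203 → 17 bp
  204–217 then 1–41 → 14 + 41 = 55 bp
Sorted largest to smallest: 76, 69, 55, 17 bp.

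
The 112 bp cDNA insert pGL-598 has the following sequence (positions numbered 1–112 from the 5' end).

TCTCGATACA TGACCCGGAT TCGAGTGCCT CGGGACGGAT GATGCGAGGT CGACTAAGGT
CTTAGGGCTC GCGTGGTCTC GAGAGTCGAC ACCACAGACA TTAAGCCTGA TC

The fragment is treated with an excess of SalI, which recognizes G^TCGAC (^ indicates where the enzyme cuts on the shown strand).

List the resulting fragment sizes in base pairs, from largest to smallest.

SalI sites (GTCGAC) start at positions 49, 85.
SalI cuts after the first base of each site, so after positions 49, 85.
Linear molecule, 2 cuts → 3 fragments:
  1–49 → 49 bp
  50–85 → 36 bp
  86–112 → 27 bp
Sorted largest to smallest: 49, 36, 27 bp.

49, 36, 27 bp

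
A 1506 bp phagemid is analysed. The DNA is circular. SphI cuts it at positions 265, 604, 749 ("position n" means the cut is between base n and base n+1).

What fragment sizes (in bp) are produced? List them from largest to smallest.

1022, 339, 145 bp

Circular molecule, 3 cuts → 3 fragments:
  604 − 265 = 339 bp
  749 − 604 = 145 bp
  wrap: 1506 − 749 + 265 = 1022 bp
Sorted largest to smallest: 1022, 339, 145 bp.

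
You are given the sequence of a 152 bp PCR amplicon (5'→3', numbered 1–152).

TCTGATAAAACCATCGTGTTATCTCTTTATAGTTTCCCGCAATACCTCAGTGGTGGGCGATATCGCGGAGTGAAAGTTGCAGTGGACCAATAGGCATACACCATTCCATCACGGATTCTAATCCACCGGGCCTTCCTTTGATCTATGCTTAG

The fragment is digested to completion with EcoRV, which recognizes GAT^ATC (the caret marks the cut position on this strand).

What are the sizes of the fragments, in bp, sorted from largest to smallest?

91, 61 bp

The EcoRV site (GATATC) starts at position 59.
EcoRV cuts after base 3 of each site, so after position 61.
Linear molecule, 1 cut → 2 fragments:
  1–61 → 61 bp
  62–152 → 91 bp
Sorted largest to smallest: 91, 61 bp.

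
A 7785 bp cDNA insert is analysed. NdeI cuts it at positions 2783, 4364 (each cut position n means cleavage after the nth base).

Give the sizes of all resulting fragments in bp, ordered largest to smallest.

3421, 2783, 1581 bp

Linear molecule, 2 cuts → 3 fragments:
  2783 − 0 = 2783 bp
  4364 − 2783 = 1581 bp
  7785 − 4364 = 3421 bp
Sorted largest to smallest: 3421, 2783, 1581 bp.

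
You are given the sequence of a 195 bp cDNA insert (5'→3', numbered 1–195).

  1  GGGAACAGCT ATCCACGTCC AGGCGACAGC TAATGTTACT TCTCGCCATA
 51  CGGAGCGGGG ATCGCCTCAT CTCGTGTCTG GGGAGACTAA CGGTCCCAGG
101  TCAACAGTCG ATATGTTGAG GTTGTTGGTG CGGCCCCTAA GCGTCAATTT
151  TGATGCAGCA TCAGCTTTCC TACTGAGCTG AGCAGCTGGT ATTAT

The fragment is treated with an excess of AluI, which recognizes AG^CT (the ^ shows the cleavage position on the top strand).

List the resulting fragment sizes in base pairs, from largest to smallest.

135, 21, 13, 10, 8, 8 bp

AluI sites (AGCT) start at positions 7, 28, 163, 176, 184.
AluI cuts after base 2 of each site, so after positions 8, 29, 164, 177, 185.
Linear molecule, 5 cuts → 6 fragments:
  1–8 → 8 bp
  9–29 → 21 bp
  30–164 → 135 bp
  165–177 → 13 bp
  178–185 → 8 bp
  186–195 → 10 bp
Sorted largest to smallest: 135, 21, 13, 10, 8, 8 bp.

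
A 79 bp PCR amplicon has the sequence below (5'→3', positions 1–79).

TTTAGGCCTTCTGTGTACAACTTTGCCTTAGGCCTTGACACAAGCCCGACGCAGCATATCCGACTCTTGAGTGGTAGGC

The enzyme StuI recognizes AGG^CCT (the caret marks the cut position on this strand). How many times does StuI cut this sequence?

AGGCCT occurs starting at positions 4, 30.
StuI cuts at 2 sites.

2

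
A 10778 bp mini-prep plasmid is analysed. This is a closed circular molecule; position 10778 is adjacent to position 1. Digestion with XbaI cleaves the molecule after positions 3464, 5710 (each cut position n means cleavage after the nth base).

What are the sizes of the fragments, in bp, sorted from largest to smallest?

Circular molecule, 2 cuts → 2 fragments:
  5710 − 3464 = 2246 bp
  wrap: 10778 − 5710 + 3464 = 8532 bp
Sorted largest to smallest: 8532, 2246 bp.

8532, 2246 bp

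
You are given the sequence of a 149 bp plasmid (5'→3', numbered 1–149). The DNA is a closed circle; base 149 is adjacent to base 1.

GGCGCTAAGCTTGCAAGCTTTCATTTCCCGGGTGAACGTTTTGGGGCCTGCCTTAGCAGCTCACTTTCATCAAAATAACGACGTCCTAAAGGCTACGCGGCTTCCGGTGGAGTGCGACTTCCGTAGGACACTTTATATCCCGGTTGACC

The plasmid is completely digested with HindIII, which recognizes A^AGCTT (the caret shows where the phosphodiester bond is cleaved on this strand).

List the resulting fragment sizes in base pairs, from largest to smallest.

141, 8 bp

HindIII sites (AAGCTT) start at positions 7, 15.
HindIII cuts after the first base of each site, so after positions 7, 15.
Circular molecule, 2 cuts → 2 fragments:
  8–15 → 8 bp
  16–149 then 1–7 → 134 + 7 = 141 bp
Sorted largest to smallest: 141, 8 bp.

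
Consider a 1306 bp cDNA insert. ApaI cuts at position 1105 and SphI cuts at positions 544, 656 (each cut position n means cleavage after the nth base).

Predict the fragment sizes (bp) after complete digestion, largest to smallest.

544, 449, 201, 112 bp

Combined cut positions (sorted): 544, 656, 1105.
Linear molecule, 3 cuts → 4 fragments:
  544 − 0 = 544 bp
  656 − 544 = 112 bp
  1105 − 656 = 449 bp
  1306 − 1105 = 201 bp
Sorted largest to smallest: 544, 449, 201, 112 bp.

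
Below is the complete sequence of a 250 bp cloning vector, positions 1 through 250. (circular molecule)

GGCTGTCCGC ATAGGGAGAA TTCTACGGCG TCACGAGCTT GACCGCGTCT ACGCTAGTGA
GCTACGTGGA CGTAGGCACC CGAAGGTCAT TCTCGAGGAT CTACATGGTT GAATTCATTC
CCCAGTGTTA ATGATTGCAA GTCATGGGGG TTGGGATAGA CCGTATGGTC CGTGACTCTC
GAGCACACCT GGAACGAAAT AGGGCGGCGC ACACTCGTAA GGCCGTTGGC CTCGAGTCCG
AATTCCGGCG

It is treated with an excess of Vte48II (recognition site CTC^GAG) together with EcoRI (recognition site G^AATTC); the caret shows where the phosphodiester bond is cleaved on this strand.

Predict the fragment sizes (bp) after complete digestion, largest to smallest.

Vte48II sites (CTCGAG) start at positions 92, 178, 231.
Vte48II cuts after base 3 of each site, so after positions 94, 180, 233.
EcoRI sites (GAATTC) start at positions 18, 111, 240.
EcoRI cuts after the first base of each site, so after positions 18, 111, 240.
Combined cut positions: 18, 94, 111, 180, 233, 240.
Circular molecule, 6 cuts → 6 fragments:
  19–94 → 76 bp
  95–111 → 17 bp
  112–180 → 69 bp
  181–233 → 53 bp
  234–240 → 7 bp
  241–250 then 1–18 → 10 + 18 = 28 bp
Sorted largest to smallest: 76, 69, 53, 28, 17, 7 bp.

76, 69, 53, 28, 17, 7 bp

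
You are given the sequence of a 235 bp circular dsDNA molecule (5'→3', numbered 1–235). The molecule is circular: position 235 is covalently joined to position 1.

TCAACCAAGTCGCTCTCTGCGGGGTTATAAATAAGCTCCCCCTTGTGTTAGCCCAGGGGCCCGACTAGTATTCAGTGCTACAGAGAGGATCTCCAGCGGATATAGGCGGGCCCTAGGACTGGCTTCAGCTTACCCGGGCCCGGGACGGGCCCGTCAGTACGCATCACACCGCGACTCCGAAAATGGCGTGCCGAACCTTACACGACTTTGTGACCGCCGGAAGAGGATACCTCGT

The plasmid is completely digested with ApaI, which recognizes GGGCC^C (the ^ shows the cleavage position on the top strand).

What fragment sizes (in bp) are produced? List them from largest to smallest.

ApaI sites (GGGCCC) start at positions 57, 108, 136, 147.
ApaI cuts after base 5 of each site (before the last base), so after positions 61, 112, 140, 151.
Circular molecule, 4 cuts → 4 fragments:
  62–112 → 51 bp
  113–140 → 28 bp
  141–151 → 11 bp
  152–235 then 1–61 → 84 + 61 = 145 bp
Sorted largest to smallest: 145, 51, 28, 11 bp.

145, 51, 28, 11 bp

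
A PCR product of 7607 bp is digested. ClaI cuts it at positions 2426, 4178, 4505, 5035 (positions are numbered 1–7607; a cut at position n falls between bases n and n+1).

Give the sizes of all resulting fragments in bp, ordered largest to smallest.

Linear molecule, 4 cuts → 5 fragments:
  2426 − 0 = 2426 bp
  4178 − 2426 = 1752 bp
  4505 − 4178 = 327 bp
  5035 − 4505 = 530 bp
  7607 − 5035 = 2572 bp
Sorted largest to smallest: 2572, 2426, 1752, 530, 327 bp.

2572, 2426, 1752, 530, 327 bp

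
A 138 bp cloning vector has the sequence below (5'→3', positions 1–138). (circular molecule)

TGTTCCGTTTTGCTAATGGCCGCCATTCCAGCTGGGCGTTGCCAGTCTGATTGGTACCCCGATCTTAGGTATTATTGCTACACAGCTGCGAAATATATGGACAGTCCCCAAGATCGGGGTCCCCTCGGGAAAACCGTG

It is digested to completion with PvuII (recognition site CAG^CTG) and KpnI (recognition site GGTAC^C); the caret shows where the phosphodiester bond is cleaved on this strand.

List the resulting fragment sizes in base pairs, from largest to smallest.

84, 28, 26 bp

PvuII sites (CAGCTG) start at positions 29, 83.
PvuII cuts after base 3 of each site, so after positions 31, 85.
The KpnI site (GGTACC) starts at position 53.
KpnI cuts after base 5 of each site (before the last base), so after position 57.
Combined cut positions: 31, 57, 85.
Circular molecule, 3 cuts → 3 fragments:
  32–57 → 26 bp
  58–85 → 28 bp
  86–138 then 1–31 → 53 + 31 = 84 bp
Sorted largest to smallest: 84, 28, 26 bp.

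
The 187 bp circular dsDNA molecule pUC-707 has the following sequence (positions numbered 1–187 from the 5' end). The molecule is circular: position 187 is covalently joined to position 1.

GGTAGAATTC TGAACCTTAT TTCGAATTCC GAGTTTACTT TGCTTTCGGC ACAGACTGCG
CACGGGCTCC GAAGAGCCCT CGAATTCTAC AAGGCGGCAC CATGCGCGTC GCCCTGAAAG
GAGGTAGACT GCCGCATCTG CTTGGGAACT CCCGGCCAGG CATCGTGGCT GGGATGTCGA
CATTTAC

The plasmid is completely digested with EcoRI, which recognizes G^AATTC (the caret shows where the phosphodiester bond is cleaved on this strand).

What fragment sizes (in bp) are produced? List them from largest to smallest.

110, 58, 19 bp

EcoRI sites (GAATTC) start at positions 5, 24, 82.
EcoRI cuts after the first base of each site, so after positions 5, 24, 82.
Circular molecule, 3 cuts → 3 fragments:
  6–24 → 19 bp
  25–82 → 58 bp
  83–187 then 1–5 → 105 + 5 = 110 bp
Sorted largest to smallest: 110, 58, 19 bp.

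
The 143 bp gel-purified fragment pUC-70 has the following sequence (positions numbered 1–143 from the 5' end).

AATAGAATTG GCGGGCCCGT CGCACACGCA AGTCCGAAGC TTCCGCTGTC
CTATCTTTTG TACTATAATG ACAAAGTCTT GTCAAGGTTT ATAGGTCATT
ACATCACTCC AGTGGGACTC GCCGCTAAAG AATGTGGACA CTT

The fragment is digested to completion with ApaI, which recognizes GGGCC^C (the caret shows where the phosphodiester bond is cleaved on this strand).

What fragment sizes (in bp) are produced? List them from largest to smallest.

The ApaI site (GGGCCC) starts at position 13.
ApaI cuts after base 5 of each site (before the last base), so after position 17.
Linear molecule, 1 cut → 2 fragments:
  1–17 → 17 bp
  18–143 → 126 bp
Sorted largest to smallest: 126, 17 bp.

126, 17 bp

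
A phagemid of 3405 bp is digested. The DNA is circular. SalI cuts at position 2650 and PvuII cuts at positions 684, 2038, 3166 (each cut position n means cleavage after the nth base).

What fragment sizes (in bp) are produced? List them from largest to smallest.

Combined cut positions (sorted): 684, 2038, 2650, 3166.
Circular molecule, 4 cuts → 4 fragments:
  2038 − 684 = 1354 bp
  2650 − 2038 = 612 bp
  3166 − 2650 = 516 bp
  wrap: 3405 − 3166 + 684 = 923 bp
Sorted largest to smallest: 1354, 923, 612, 516 bp.

1354, 923, 612, 516 bp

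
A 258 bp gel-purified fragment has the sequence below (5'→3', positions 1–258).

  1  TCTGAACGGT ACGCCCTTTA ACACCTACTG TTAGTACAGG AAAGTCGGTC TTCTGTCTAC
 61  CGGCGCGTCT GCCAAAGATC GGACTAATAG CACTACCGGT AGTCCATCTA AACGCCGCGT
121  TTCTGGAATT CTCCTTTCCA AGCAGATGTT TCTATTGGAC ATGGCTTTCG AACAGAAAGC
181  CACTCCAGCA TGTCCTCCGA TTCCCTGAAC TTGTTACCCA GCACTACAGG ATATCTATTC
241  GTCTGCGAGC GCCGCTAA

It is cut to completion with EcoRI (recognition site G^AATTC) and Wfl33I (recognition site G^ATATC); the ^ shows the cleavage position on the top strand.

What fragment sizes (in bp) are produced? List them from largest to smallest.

126, 104, 28 bp

The EcoRI site (GAATTC) starts at position 126.
EcoRI cuts after the first base of each site, so after position 126.
The Wfl33I site (GATATC) starts at position 230.
Wfl33I cuts after the first base of each site, so after position 230.
Combined cut positions: 126, 230.
Linear molecule, 2 cuts → 3 fragments:
  1–126 → 126 bp
  127–230 → 104 bp
  231–258 → 28 bp
Sorted largest to smallest: 126, 104, 28 bp.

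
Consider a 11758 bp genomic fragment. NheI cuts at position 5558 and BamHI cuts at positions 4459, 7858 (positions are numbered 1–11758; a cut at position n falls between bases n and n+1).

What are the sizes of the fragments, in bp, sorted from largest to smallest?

4459, 3900, 2300, 1099 bp

Combined cut positions (sorted): 4459, 5558, 7858.
Linear molecule, 3 cuts → 4 fragments:
  4459 − 0 = 4459 bp
  5558 − 4459 = 1099 bp
  7858 − 5558 = 2300 bp
  11758 − 7858 = 3900 bp
Sorted largest to smallest: 4459, 3900, 2300, 1099 bp.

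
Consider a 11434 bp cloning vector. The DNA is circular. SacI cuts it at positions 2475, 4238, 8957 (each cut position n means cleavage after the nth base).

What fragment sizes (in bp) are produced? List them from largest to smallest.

4952, 4719, 1763 bp

Circular molecule, 3 cuts → 3 fragments:
  4238 − 2475 = 1763 bp
  8957 − 4238 = 4719 bp
  wrap: 11434 − 8957 + 2475 = 4952 bp
Sorted largest to smallest: 4952, 4719, 1763 bp.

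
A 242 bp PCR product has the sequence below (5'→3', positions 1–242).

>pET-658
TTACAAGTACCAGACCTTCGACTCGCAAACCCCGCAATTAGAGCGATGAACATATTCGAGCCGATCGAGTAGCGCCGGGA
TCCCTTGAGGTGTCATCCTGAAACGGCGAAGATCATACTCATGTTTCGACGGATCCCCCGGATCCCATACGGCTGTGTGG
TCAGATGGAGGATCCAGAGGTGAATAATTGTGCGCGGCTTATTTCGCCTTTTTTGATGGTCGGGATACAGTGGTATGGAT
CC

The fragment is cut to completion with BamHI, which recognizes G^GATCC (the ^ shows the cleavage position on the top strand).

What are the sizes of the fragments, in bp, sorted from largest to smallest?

BamHI sites (GGATCC) start at positions 78, 131, 140, 170, 237.
BamHI cuts after the first base of each site, so after positions 78, 131, 140, 170, 237.
Linear molecule, 5 cuts → 6 fragments:
  1–78 → 78 bp
  79–131 → 53 bp
  132–140 → 9 bp
  141–170 → 30 bp
  171–237 → 67 bp
  238–242 → 5 bp
Sorted largest to smallest: 78, 67, 53, 30, 9, 5 bp.

78, 67, 53, 30, 9, 5 bp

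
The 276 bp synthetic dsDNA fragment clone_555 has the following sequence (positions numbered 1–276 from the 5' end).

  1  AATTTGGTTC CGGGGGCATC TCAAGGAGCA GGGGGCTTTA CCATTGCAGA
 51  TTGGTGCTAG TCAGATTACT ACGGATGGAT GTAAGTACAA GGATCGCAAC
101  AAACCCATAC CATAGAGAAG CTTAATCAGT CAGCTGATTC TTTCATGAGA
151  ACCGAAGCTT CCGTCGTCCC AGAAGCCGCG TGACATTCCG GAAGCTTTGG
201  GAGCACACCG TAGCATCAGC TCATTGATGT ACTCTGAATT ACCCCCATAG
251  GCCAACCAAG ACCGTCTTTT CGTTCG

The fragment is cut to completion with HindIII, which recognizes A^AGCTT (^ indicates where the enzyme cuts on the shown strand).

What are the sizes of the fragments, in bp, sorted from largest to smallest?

118, 84, 37, 37 bp

HindIII sites (AAGCTT) start at positions 118, 155, 192.
HindIII cuts after the first base of each site, so after positions 118, 155, 192.
Linear molecule, 3 cuts → 4 fragments:
  1–118 → 118 bp
  119–155 → 37 bp
  156–192 → 37 bp
  193–276 → 84 bp
Sorted largest to smallest: 118, 84, 37, 37 bp.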